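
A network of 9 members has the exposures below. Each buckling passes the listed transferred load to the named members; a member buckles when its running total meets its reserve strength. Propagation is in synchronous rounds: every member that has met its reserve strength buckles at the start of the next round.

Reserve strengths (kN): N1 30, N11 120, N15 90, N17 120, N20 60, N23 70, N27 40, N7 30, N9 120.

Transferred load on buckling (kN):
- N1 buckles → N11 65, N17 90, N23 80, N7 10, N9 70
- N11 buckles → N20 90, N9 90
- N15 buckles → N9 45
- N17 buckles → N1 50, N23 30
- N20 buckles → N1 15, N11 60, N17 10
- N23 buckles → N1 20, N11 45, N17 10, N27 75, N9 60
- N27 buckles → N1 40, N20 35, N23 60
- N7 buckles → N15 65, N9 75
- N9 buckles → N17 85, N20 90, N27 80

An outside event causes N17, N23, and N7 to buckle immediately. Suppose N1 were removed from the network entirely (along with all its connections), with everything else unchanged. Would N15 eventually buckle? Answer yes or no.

no

With N1 removed:
Round 1 — N17, N23, N7 buckle (initial).
  N11: +45 → 45 < 120
  N15: +65 → 65 < 90
  N27: +75 → 75 ≥ 40
  N9: +60+75 → 135 ≥ 120
Round 2 — N27, N9 buckle.
  N20: +35+90 → 125 ≥ 60
Round 3 — N20 buckles.
  N11: +60 → 105 < 120
No further bucklings.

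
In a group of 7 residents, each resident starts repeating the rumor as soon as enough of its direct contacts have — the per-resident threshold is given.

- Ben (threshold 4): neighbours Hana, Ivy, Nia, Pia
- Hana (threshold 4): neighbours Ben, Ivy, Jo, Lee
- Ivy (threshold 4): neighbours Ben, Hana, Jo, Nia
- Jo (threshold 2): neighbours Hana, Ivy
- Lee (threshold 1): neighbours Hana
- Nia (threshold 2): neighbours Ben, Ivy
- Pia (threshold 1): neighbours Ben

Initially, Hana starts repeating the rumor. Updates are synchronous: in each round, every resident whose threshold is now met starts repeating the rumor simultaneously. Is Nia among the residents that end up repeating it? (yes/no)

no

Round 1 — Hana starts repeating the rumor (initial).
Round 2 — checking thresholds:
  Ben: 1 of 4 neighbours < 4, not yet.
  Ivy: 1 of 4 neighbours < 4, not yet.
  Jo: 1 of 2 neighbours < 2, not yet.
  Lee: 1 of 1 neighbours ≥ 1, starts repeating the rumor.
Round 3 — no new spreads; cascade stops.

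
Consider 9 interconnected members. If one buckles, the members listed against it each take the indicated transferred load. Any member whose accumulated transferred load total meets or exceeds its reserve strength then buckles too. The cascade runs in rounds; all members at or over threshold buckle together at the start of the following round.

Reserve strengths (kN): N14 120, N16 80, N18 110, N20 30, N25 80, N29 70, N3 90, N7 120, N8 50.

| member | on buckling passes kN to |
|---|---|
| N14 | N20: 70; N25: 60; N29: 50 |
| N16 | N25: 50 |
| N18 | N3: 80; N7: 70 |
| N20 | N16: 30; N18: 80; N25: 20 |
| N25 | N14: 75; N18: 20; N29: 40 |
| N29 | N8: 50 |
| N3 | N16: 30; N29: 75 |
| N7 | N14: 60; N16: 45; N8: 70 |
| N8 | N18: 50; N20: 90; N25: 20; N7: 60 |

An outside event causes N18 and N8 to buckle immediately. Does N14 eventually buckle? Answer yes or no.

Round 1 — N18, N8 buckle (initial).
  N20: +90 → 90 ≥ 30
  N25: +20 → 20 < 80
  N3: +80 → 80 < 90
  N7: +70+60 → 130 ≥ 120
Round 2 — N20, N7 buckle.
  N14: +60 → 60 < 120
  N16: +30+45 → 75 < 80
  N25: +20 → 40 < 80
No further bucklings.

no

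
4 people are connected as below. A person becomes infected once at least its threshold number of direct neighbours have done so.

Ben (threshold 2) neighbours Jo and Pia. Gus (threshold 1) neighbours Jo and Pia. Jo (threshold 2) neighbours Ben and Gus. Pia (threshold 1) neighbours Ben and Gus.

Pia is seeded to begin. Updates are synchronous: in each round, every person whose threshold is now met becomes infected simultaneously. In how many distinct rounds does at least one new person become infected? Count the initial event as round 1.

Round 1 — Pia becomes infected (initial).
Round 2 — checking thresholds:
  Ben: 1 of 2 neighbours < 2, below threshold.
  Gus: 1 of 2 neighbours ≥ 1, becomes infected.
Round 3 — no new infections; cascade stops.

2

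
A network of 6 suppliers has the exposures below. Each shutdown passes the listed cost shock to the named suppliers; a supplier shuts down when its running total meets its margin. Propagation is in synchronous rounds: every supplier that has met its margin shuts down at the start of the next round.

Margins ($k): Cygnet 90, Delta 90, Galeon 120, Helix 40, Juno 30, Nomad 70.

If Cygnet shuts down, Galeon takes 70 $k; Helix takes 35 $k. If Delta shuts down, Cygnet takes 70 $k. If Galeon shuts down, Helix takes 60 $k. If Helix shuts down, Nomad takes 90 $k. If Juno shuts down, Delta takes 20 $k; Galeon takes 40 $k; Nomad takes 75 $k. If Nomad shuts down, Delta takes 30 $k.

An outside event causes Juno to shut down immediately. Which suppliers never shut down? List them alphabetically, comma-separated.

Round 1 — Juno shuts down (initial).
  Delta: +20 → 20 < 90
  Galeon: +40 → 40 < 120
  Nomad: +75 → 75 ≥ 70
Round 2 — Nomad shuts down.
  Delta: +30 → 50 < 90
No further shutdowns.

Cygnet, Delta, Galeon, Helix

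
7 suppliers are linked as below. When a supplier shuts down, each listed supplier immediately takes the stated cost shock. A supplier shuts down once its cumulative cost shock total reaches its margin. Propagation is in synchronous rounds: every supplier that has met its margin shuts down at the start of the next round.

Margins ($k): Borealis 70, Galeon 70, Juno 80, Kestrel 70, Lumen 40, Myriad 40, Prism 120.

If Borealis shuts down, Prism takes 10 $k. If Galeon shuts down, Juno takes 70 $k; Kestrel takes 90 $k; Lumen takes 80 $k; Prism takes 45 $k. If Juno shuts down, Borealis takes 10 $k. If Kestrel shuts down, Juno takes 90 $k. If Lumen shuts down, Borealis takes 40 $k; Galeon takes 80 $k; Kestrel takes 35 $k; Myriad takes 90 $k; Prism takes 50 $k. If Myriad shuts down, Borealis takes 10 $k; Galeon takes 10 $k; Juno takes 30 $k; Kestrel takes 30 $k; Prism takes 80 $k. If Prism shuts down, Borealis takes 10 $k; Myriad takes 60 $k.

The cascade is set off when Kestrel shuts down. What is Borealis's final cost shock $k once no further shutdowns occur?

10

Round 1 — Kestrel shuts down (initial).
  Juno: +90 → 90 ≥ 80
Round 2 — Juno shuts down.
  Borealis: +10 → 10 < 70
No further shutdowns.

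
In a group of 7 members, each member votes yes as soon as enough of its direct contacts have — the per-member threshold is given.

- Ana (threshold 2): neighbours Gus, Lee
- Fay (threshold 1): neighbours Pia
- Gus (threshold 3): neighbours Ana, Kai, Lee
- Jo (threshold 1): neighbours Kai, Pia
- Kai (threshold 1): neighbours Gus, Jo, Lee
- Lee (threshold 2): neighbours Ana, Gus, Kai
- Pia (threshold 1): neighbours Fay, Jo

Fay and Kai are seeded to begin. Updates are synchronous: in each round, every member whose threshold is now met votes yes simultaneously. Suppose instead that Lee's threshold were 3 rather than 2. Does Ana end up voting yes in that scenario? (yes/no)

no

With Lee's threshold at 3:
Round 1 — Fay, Kai vote yes (initial).
Round 2 — checking thresholds:
  Gus: 1 of 3 neighbours < 3, not yet.
  Jo: 1 of 2 neighbours ≥ 1, votes yes.
  Lee: 1 of 3 neighbours < 3, not yet.
  Pia: 1 of 2 neighbours ≥ 1, votes yes.
Round 3 — no new yes votes; cascade stops.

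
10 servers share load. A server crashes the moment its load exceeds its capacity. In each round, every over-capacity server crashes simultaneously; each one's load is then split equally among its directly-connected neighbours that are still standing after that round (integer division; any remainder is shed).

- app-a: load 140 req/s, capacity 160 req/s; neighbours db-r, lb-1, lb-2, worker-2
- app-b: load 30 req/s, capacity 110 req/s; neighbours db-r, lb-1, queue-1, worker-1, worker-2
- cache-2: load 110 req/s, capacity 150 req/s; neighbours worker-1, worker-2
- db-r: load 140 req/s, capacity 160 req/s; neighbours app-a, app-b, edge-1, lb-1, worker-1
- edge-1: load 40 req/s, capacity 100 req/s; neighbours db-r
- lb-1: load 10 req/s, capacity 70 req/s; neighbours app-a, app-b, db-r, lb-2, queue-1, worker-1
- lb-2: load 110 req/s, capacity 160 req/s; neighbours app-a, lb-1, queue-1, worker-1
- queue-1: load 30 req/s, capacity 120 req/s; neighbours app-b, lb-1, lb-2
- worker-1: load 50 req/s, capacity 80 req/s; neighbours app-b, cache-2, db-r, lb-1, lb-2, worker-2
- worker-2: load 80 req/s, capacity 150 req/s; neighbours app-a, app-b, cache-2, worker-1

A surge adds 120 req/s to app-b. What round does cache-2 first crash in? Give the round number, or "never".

Round 1 — app-b at 150 > 110. app-b crashes.
  app-b sheds 150 req/s to db-r, lb-1, queue-1, worker-1, worker-2: 30 each.
    db-r: 140+30 = 170 > 160
    lb-1: 10+30 = 40 ≤ 70
    queue-1: 30+30 = 60 ≤ 120
    worker-1: 50+30 = 80 ≤ 80
    worker-2: 80+30 = 110 ≤ 150
Round 2 — db-r crashes.
  db-r sheds 170 req/s to app-a, edge-1, lb-1, worker-1: 42 each (2 lost).
    app-a: 140+42 = 182 > 160
    edge-1: 40+42 = 82 ≤ 100
    lb-1: 40+42 = 82 > 70
    worker-1: 80+42 = 122 > 80
Round 3 — app-a, lb-1, worker-1 crash.
  app-a sheds 182 req/s to lb-2, worker-2: 91 each.
    lb-2: 110+91 = 201 > 160
    worker-2: 110+91 = 201 > 150
  lb-1 sheds 82 req/s to lb-2, queue-1: 41 each.
    lb-2: 201+41 = 242 > 160
    queue-1: 60+41 = 101 ≤ 120
  worker-1 sheds 122 req/s to cache-2, lb-2, worker-2: 40 each (2 lost).
    cache-2: 110+40 = 150 ≤ 150
    lb-2: 242+40 = 282 > 160
    worker-2: 201+40 = 241 > 150
Round 4 — lb-2, worker-2 crash.
  lb-2 sheds 282 req/s to queue-1: 282 each.
    queue-1: 101+282 = 383 > 120
  worker-2 sheds 241 req/s to cache-2: 241 each.
    cache-2: 150+241 = 391 > 150
Round 5 — cache-2, queue-1 crash.
  cache-2 sheds 391 req/s: no online neighbours, lost.
  queue-1 sheds 383 req/s: no online neighbours, lost.
No further crashes.

5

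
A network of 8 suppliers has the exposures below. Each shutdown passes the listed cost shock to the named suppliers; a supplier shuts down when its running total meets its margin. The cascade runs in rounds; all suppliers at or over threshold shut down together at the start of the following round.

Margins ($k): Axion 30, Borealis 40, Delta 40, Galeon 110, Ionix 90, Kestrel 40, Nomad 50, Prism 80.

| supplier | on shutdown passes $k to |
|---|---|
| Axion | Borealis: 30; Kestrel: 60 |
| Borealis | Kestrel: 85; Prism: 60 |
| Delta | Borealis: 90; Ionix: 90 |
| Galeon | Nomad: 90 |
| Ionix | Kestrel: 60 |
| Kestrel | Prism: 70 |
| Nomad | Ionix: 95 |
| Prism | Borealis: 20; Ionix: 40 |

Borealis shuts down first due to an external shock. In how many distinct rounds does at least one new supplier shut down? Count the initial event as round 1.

3

Round 1 — Borealis shuts down (initial).
  Kestrel: +85 → 85 ≥ 40
  Prism: +60 → 60 < 80
Round 2 — Kestrel shuts down.
  Prism: +70 → 130 ≥ 80
Round 3 — Prism shuts down.
  Ionix: +40 → 40 < 90
No further shutdowns.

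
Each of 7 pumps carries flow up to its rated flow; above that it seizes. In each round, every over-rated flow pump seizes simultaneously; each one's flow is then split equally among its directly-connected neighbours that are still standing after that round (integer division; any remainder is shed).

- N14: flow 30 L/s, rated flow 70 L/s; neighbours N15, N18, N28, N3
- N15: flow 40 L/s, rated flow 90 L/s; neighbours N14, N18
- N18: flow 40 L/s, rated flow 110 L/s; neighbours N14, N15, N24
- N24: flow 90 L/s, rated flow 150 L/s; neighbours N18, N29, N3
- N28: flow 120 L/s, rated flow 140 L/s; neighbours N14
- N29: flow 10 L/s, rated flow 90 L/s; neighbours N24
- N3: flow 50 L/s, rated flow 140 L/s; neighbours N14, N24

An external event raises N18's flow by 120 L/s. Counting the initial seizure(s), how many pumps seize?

4

Round 1 — N18 at 160 > 110. N18 seizes.
  N18 sheds 160 L/s to N14, N15, N24: 53 each (1 lost).
    N14: 30+53 = 83 > 70
    N15: 40+53 = 93 > 90
    N24: 90+53 = 143 ≤ 150
Round 2 — N14, N15 seize.
  N14 sheds 83 L/s to N28, N3: 41 each (1 lost).
    N28: 120+41 = 161 > 140
    N3: 50+41 = 91 ≤ 140
  N15 sheds 93 L/s: no online neighbours, lost.
Round 3 — N28 seizes.
  N28 sheds 161 L/s: no online neighbours, lost.
No further seizures.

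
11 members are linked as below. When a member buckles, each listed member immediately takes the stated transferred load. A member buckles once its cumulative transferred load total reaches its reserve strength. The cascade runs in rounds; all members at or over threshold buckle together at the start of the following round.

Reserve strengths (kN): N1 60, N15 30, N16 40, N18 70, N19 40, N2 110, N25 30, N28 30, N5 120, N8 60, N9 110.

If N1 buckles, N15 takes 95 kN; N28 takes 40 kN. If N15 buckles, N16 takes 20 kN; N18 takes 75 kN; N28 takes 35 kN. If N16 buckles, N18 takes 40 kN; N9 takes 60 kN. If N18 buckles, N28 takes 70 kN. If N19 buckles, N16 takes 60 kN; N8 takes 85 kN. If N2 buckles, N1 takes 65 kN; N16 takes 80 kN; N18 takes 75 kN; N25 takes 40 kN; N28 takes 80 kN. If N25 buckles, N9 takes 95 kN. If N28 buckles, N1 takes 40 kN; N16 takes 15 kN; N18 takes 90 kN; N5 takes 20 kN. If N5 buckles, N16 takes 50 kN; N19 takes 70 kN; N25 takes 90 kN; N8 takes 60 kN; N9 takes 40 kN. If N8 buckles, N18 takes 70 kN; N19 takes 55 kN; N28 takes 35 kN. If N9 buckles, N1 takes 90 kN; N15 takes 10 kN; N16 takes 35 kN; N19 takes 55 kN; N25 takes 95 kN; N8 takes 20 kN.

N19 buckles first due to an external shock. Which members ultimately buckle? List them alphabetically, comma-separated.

N16, N18, N19, N28, N8

Round 1 — N19 buckles (initial).
  N16: +60 → 60 ≥ 40
  N8: +85 → 85 ≥ 60
Round 2 — N16, N8 buckle.
  N18: +40+70 → 110 ≥ 70
  N28: +35 → 35 ≥ 30
  N9: +60 → 60 < 110
Round 3 — N18, N28 buckle.
  N1: +40 → 40 < 60
  N5: +20 → 20 < 120
No further bucklings.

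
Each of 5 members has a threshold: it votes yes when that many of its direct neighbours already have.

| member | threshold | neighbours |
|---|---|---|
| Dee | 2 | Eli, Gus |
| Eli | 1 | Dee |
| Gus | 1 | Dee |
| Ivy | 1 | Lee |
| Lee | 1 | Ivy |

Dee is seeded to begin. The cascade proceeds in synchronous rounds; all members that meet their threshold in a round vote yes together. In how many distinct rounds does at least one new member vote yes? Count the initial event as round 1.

2

Round 1 — Dee votes yes (initial).
Round 2 — checking thresholds:
  Eli: 1 of 1 neighbours ≥ 1, votes yes.
  Gus: 1 of 1 neighbours ≥ 1, votes yes.
Round 3 — no new yes votes; cascade stops.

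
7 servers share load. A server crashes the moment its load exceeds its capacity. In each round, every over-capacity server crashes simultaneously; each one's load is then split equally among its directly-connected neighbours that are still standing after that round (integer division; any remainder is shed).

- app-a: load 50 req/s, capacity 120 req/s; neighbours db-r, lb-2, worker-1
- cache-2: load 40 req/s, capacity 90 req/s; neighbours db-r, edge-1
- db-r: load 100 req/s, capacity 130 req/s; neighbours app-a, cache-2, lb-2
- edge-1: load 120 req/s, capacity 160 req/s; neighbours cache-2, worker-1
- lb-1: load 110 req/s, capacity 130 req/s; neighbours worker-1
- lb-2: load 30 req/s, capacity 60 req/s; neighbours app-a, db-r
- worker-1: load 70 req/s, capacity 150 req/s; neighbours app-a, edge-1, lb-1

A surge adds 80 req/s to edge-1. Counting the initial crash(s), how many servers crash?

7

Round 1 — edge-1 at 200 > 160. edge-1 crashes.
  edge-1 sheds 200 req/s to cache-2, worker-1: 100 each.
    cache-2: 40+100 = 140 > 90
    worker-1: 70+100 = 170 > 150
Round 2 — cache-2, worker-1 crash.
  cache-2 sheds 140 req/s to db-r: 140 each.
    db-r: 100+140 = 240 > 130
  worker-1 sheds 170 req/s to app-a, lb-1: 85 each.
    app-a: 50+85 = 135 > 120
    lb-1: 110+85 = 195 > 130
Round 3 — app-a, db-r, lb-1 crash.
  app-a sheds 135 req/s to lb-2: 135 each.
    lb-2: 30+135 = 165 > 60
  db-r sheds 240 req/s to lb-2: 240 each.
    lb-2: 165+240 = 405 > 60
  lb-1 sheds 195 req/s: no online neighbours, lost.
Round 4 — lb-2 crashes.
  lb-2 sheds 405 req/s: no online neighbours, lost.
No further crashes.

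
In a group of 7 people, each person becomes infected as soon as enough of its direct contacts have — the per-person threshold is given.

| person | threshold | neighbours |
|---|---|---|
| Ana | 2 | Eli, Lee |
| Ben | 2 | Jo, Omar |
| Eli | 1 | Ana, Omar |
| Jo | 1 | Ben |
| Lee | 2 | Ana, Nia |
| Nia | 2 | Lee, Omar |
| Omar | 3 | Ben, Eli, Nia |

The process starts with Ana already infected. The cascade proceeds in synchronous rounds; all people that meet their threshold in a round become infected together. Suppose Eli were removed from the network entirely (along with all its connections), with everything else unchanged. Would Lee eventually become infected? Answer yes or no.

no

With Eli removed:
Round 1 — Ana becomes infected (initial).
Round 2 — no new infections; cascade stops.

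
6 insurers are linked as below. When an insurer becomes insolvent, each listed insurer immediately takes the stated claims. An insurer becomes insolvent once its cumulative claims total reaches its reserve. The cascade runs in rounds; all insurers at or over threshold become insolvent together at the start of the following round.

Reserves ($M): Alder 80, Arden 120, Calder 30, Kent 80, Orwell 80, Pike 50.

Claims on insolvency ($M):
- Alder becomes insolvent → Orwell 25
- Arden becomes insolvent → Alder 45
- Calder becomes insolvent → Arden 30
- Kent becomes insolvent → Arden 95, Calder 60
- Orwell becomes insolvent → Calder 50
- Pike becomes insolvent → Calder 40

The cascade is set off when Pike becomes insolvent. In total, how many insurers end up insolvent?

Round 1 — Pike becomes insolvent (initial).
  Calder: +40 → 40 ≥ 30
Round 2 — Calder becomes insolvent.
  Arden: +30 → 30 < 120
No further insolvencies.

2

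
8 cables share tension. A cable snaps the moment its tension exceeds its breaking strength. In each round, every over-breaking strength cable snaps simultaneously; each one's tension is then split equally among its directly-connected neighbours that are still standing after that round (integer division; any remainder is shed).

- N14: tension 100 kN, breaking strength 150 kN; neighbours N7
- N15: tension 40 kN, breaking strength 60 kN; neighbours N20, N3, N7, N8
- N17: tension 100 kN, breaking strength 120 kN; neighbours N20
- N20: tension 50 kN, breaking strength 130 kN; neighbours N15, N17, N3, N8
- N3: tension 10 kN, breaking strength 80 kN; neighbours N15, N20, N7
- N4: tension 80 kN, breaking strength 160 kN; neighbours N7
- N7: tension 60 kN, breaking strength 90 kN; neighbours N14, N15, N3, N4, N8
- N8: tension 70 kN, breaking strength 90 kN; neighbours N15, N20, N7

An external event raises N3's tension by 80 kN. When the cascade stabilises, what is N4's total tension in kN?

Round 1 — N3 at 90 > 80. N3 snaps.
  N3 sheds 90 kN to N15, N20, N7: 30 each.
    N15: 40+30 = 70 > 60
    N20: 50+30 = 80 ≤ 130
    N7: 60+30 = 90 ≤ 90
Round 2 — N15 snaps.
  N15 sheds 70 kN to N20, N7, N8: 23 each (1 lost).
    N20: 80+23 = 103 ≤ 130
    N7: 90+23 = 113 > 90
    N8: 70+23 = 93 > 90
Round 3 — N7, N8 snap.
  N7 sheds 113 kN to N14, N4: 56 each (1 lost).
    N14: 100+56 = 156 > 150
    N4: 80+56 = 136 ≤ 160
  N8 sheds 93 kN to N20: 93 each.
    N20: 103+93 = 196 > 130
Round 4 — N14, N20 snap.
  N14 sheds 156 kN: no online neighbours, lost.
  N20 sheds 196 kN to N17: 196 each.
    N17: 100+196 = 296 > 120
Round 5 — N17 snaps.
  N17 sheds 296 kN: no online neighbours, lost.
No further breaks.

136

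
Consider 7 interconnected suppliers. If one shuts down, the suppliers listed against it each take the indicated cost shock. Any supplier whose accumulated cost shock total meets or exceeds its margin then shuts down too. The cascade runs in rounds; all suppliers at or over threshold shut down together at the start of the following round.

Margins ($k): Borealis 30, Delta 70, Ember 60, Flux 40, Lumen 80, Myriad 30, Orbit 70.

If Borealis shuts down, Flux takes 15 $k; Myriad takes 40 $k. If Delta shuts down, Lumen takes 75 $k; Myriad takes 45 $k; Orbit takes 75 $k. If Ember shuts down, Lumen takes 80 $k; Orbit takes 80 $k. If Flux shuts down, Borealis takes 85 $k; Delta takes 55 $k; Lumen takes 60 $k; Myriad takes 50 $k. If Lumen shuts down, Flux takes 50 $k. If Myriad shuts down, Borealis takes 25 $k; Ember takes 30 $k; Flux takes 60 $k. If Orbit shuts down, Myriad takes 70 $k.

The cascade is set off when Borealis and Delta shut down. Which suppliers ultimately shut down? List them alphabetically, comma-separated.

Round 1 — Borealis, Delta shut down (initial).
  Flux: +15 → 15 < 40
  Lumen: +75 → 75 < 80
  Myriad: +40+45 → 85 ≥ 30
  Orbit: +75 → 75 ≥ 70
Round 2 — Myriad, Orbit shut down.
  Ember: +30 → 30 < 60
  Flux: +60 → 75 ≥ 40
Round 3 — Flux shuts down.
  Lumen: +60 → 135 ≥ 80
Round 4 — Lumen shuts down.
No further shutdowns.

Borealis, Delta, Flux, Lumen, Myriad, Orbit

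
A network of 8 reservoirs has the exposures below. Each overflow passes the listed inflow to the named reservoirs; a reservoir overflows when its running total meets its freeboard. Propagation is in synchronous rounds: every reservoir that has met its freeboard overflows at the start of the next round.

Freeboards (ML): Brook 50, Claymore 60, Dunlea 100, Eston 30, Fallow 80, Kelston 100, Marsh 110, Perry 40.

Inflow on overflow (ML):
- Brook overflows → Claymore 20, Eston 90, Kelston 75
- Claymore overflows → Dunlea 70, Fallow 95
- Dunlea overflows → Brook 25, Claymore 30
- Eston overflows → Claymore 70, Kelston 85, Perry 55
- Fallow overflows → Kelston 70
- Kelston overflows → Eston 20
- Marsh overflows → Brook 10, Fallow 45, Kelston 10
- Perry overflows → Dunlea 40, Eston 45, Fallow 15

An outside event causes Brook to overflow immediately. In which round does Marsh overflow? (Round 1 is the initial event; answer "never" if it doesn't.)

never

Round 1 — Brook overflows (initial).
  Claymore: +20 → 20 < 60
  Eston: +90 → 90 ≥ 30
  Kelston: +75 → 75 < 100
Round 2 — Eston overflows.
  Claymore: +70 → 90 ≥ 60
  Kelston: +85 → 160 ≥ 100
  Perry: +55 → 55 ≥ 40
Round 3 — Claymore, Kelston, Perry overflow.
  Dunlea: +70+40 → 110 ≥ 100
  Fallow: +95+15 → 110 ≥ 80
Round 4 — Dunlea, Fallow overflow.
No further overflows.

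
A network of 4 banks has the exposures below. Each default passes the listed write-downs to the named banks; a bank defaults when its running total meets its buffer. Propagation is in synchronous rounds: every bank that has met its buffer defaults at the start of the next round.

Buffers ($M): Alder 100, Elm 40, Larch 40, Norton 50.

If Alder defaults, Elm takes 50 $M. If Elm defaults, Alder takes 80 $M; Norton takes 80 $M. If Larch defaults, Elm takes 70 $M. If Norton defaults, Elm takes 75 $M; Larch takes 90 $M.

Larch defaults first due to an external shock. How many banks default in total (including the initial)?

Round 1 — Larch defaults (initial).
  Elm: +70 → 70 ≥ 40
Round 2 — Elm defaults.
  Alder: +80 → 80 < 100
  Norton: +80 → 80 ≥ 50
Round 3 — Norton defaults.
No further defaults.

3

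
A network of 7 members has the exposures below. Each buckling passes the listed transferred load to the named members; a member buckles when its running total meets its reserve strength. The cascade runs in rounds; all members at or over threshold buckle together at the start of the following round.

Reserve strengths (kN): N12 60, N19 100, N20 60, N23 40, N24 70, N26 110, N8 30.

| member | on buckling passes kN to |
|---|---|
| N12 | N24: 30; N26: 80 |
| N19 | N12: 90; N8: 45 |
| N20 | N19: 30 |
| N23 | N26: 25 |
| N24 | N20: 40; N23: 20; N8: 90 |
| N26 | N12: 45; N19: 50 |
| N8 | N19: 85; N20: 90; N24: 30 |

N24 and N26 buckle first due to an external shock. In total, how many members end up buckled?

6

Round 1 — N24, N26 buckle (initial).
  N12: +45 → 45 < 60
  N19: +50 → 50 < 100
  N20: +40 → 40 < 60
  N23: +20 → 20 < 40
  N8: +90 → 90 ≥ 30
Round 2 — N8 buckles.
  N19: +85 → 135 ≥ 100
  N20: +90 → 130 ≥ 60
Round 3 — N19, N20 buckle.
  N12: +90 → 135 ≥ 60
Round 4 — N12 buckles.
No further bucklings.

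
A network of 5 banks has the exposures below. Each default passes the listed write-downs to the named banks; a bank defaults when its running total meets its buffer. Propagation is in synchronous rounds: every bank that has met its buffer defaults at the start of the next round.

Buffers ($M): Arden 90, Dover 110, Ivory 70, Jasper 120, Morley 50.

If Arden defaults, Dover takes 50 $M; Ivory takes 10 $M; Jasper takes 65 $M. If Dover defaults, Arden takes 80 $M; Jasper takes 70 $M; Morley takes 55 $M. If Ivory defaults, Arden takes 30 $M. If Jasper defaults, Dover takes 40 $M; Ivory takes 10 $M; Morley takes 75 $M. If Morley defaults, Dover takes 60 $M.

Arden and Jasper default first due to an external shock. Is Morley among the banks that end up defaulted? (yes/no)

Round 1 — Arden, Jasper default (initial).
  Dover: +50+40 → 90 < 110
  Ivory: +10+10 → 20 < 70
  Morley: +75 → 75 ≥ 50
Round 2 — Morley defaults.
  Dover: +60 → 150 ≥ 110
Round 3 — Dover defaults.
No further defaults.

yes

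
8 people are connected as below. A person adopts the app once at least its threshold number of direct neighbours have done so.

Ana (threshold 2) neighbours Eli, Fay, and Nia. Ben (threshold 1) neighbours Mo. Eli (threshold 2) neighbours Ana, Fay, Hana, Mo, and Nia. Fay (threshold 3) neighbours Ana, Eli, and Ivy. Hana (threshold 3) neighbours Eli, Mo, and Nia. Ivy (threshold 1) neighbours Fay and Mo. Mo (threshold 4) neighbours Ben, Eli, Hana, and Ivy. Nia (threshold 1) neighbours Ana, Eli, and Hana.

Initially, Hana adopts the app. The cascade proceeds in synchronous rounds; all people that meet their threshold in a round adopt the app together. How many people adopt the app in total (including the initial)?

4

Round 1 — Hana adopts the app (initial).
Round 2 — checking thresholds:
  Eli: 1 of 5 neighbours < 2, not yet.
  Mo: 1 of 4 neighbours < 4, not yet.
  Nia: 1 of 3 neighbours ≥ 1, adopts the app.
Round 3 — checking thresholds:
  Ana: 1 of 3 neighbours < 2, not yet.
  Eli: 2 of 5 neighbours ≥ 2, adopts the app.
  Mo: 1 of 4 neighbours < 4, not yet.
Round 4 — checking thresholds:
  Ana: 2 of 3 neighbours ≥ 2, adopts the app.
  Fay: 1 of 3 neighbours < 3, not yet.
  Mo: 2 of 4 neighbours < 4, not yet.
Round 5 — no new adoptions; cascade stops.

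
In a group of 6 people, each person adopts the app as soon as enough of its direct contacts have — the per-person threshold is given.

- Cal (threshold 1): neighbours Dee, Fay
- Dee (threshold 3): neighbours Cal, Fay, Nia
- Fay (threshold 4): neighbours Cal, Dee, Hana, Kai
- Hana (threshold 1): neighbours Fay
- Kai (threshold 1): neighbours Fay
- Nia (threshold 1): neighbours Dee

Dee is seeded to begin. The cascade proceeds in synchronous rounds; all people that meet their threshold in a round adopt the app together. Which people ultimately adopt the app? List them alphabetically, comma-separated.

Round 1 — Dee adopts the app (initial).
Round 2 — checking thresholds:
  Cal: 1 of 2 neighbours ≥ 1, adopts the app.
  Fay: 1 of 4 neighbours < 4, below threshold.
  Nia: 1 of 1 neighbours ≥ 1, adopts the app.
Round 3 — no new adoptions; cascade stops.

Cal, Dee, Nia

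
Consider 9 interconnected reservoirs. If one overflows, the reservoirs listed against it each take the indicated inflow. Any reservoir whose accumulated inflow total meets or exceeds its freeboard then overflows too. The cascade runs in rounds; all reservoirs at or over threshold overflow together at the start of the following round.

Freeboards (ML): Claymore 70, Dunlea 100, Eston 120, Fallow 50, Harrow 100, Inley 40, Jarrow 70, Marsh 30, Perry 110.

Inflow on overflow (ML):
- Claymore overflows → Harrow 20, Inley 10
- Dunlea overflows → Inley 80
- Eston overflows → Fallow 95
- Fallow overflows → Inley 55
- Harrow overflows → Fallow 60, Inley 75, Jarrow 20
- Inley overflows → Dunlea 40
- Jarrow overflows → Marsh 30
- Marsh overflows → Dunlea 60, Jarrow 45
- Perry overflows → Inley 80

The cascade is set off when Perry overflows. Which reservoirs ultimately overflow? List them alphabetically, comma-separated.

Round 1 — Perry overflows (initial).
  Inley: +80 → 80 ≥ 40
Round 2 — Inley overflows.
  Dunlea: +40 → 40 < 100
No further overflows.

Inley, Perry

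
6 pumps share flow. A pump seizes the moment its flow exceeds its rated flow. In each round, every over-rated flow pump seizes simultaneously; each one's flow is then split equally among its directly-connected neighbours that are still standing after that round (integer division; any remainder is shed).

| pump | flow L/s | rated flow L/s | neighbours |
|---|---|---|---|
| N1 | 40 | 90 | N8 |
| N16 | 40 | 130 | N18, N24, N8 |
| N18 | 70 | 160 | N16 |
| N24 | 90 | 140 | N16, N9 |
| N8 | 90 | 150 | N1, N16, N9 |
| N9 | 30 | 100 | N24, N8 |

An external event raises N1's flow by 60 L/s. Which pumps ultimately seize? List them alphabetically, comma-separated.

Round 1 — N1 at 100 > 90. N1 seizes.
  N1 sheds 100 L/s to N8: 100 each.
    N8: 90+100 = 190 > 150
Round 2 — N8 seizes.
  N8 sheds 190 L/s to N16, N9: 95 each.
    N16: 40+95 = 135 > 130
    N9: 30+95 = 125 > 100
Round 3 — N16, N9 seize.
  N16 sheds 135 L/s to N18, N24: 67 each (1 lost).
    N18: 70+67 = 137 ≤ 160
    N24: 90+67 = 157 > 140
  N9 sheds 125 L/s to N24: 125 each.
    N24: 157+125 = 282 > 140
Round 4 — N24 seizes.
  N24 sheds 282 L/s: no online neighbours, lost.
No further seizures.

N1, N16, N24, N8, N9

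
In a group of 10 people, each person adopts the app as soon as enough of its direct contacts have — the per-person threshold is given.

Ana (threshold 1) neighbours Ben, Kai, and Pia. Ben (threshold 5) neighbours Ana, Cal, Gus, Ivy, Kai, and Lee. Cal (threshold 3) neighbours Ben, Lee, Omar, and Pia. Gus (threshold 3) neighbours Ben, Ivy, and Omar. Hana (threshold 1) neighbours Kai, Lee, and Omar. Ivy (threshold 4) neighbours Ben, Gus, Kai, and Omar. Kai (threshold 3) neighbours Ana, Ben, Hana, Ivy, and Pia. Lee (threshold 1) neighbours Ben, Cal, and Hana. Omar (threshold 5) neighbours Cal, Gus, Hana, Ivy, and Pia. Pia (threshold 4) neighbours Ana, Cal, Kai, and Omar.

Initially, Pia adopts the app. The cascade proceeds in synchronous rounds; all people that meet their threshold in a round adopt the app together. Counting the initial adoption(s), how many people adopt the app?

2

Round 1 — Pia adopts the app (initial).
Round 2 — checking thresholds:
  Ana: 1 of 3 neighbours ≥ 1, adopts the app.
  Cal: 1 of 4 neighbours < 3, below threshold.
  Kai: 1 of 5 neighbours < 3, below threshold.
  Omar: 1 of 5 neighbours < 5, below threshold.
Round 3 — no new adoptions; cascade stops.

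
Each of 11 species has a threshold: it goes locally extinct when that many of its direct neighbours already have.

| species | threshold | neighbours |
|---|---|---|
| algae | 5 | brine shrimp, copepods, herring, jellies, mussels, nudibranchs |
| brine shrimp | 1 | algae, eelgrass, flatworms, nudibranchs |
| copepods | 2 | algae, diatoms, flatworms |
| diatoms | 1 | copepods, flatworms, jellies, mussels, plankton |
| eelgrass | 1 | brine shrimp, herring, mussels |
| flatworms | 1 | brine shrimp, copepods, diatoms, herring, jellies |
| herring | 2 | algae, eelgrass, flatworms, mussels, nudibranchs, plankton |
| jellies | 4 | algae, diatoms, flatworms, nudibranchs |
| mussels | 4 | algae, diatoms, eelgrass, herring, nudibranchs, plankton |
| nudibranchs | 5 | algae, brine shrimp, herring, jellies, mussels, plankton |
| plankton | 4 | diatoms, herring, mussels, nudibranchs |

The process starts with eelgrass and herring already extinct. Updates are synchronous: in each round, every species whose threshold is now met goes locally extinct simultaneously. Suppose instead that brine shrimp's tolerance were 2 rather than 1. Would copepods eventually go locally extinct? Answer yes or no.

yes

With brine shrimp's tolerance at 2:
Round 1 — eelgrass, herring go locally extinct (initial).
Round 2 — checking thresholds:
  algae: 1 of 6 neighbours < 5, not yet.
  brine shrimp: 1 of 4 neighbours < 2, not yet.
  flatworms: 1 of 5 neighbours ≥ 1, goes locally extinct.
  mussels: 2 of 6 neighbours < 4, not yet.
  nudibranchs: 1 of 6 neighbours < 5, not yet.
  plankton: 1 of 4 neighbours < 4, not yet.
Round 3 — checking thresholds:
  algae: 1 of 6 neighbours < 5, not yet.
  brine shrimp: 2 of 4 neighbours ≥ 2, goes locally extinct.
  copepods: 1 of 3 neighbours < 2, not yet.
  diatoms: 1 of 5 neighbours ≥ 1, goes locally extinct.
  jellies: 1 of 4 neighbours < 4, not yet.
  mussels: 2 of 6 neighbours < 4, not yet.
  nudibranchs: 1 of 6 neighbours < 5, not yet.
  plankton: 1 of 4 neighbours < 4, not yet.
Round 4 — checking thresholds:
  algae: 2 of 6 neighbours < 5, not yet.
  copepods: 2 of 3 neighbours ≥ 2, goes locally extinct.
  jellies: 2 of 4 neighbours < 4, not yet.
  mussels: 3 of 6 neighbours < 4, not yet.
  nudibranchs: 2 of 6 neighbours < 5, not yet.
  plankton: 2 of 4 neighbours < 4, not yet.
Round 5 — no new extinctions; cascade stops.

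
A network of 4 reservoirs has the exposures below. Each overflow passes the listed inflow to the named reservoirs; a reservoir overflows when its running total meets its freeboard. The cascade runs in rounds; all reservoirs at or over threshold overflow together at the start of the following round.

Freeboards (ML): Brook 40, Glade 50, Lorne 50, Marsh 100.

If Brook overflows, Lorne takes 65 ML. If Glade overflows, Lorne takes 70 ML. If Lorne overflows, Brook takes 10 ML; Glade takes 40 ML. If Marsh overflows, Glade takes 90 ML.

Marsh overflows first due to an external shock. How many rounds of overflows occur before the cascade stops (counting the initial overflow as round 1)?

3

Round 1 — Marsh overflows (initial).
  Glade: +90 → 90 ≥ 50
Round 2 — Glade overflows.
  Lorne: +70 → 70 ≥ 50
Round 3 — Lorne overflows.
  Brook: +10 → 10 < 40
No further overflows.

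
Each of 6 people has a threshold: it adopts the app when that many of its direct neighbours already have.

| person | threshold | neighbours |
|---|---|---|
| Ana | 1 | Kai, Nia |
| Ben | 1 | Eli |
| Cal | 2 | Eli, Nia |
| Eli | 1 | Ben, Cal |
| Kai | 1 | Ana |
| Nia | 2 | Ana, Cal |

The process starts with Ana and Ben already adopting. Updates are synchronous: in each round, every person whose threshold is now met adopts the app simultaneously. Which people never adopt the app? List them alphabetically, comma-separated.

Cal, Nia

Round 1 — Ana, Ben adopt the app (initial).
Round 2 — checking thresholds:
  Eli: 1 of 2 neighbours ≥ 1, adopts the app.
  Kai: 1 of 1 neighbours ≥ 1, adopts the app.
  Nia: 1 of 2 neighbours < 2, holds.
Round 3 — no new adoptions; cascade stops.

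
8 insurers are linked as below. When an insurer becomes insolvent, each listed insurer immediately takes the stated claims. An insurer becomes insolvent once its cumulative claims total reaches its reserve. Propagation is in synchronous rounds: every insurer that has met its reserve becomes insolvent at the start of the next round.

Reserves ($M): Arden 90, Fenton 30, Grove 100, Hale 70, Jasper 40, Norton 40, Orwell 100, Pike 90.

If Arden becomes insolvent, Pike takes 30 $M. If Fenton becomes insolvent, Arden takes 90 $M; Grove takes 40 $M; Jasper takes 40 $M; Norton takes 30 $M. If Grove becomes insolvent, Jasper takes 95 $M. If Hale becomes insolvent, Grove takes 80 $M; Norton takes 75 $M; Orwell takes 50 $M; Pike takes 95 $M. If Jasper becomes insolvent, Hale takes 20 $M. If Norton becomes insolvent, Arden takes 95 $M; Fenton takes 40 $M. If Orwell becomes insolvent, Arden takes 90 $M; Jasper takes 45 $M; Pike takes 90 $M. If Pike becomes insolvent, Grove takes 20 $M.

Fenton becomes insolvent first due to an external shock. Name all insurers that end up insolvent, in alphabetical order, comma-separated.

Arden, Fenton, Jasper

Round 1 — Fenton becomes insolvent (initial).
  Arden: +90 → 90 ≥ 90
  Grove: +40 → 40 < 100
  Jasper: +40 → 40 ≥ 40
  Norton: +30 → 30 < 40
Round 2 — Arden, Jasper become insolvent.
  Hale: +20 → 20 < 70
  Pike: +30 → 30 < 90
No further insolvencies.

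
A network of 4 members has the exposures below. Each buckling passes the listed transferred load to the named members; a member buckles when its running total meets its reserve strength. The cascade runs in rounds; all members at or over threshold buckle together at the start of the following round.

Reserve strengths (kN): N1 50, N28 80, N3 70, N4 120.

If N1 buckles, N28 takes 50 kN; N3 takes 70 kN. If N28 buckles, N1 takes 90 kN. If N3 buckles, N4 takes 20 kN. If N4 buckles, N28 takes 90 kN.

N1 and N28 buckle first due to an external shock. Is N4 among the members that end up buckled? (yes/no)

Round 1 — N1, N28 buckle (initial).
  N3: +70 → 70 ≥ 70
Round 2 — N3 buckles.
  N4: +20 → 20 < 120
No further bucklings.

no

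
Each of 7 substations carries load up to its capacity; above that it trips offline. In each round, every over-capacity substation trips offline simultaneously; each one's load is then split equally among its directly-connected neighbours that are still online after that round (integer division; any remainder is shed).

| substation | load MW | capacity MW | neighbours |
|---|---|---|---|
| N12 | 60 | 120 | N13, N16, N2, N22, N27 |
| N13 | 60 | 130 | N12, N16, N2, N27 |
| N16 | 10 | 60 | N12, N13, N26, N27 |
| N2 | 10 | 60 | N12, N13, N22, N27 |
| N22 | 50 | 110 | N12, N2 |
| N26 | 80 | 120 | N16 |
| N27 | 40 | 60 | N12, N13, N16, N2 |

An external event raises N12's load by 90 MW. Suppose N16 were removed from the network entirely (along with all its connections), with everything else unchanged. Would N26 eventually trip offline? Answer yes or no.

no

With N16 removed:
Round 1 — N12 at 150 > 120. N12 trips offline.
  N12 sheds 150 MW to N13, N2, N22, N27: 37 each (2 lost).
    N13: 60+37 = 97 ≤ 130
    N2: 10+37 = 47 ≤ 60
    N22: 50+37 = 87 ≤ 110
    N27: 40+37 = 77 > 60
Round 2 — N27 trips offline.
  N27 sheds 77 MW to N13, N2: 38 each (1 lost).
    N13: 97+38 = 135 > 130
    N2: 47+38 = 85 > 60
Round 3 — N13, N2 trip offline.
  N13 sheds 135 MW: no online neighbours, lost.
  N2 sheds 85 MW to N22: 85 each.
    N22: 87+85 = 172 > 110
Round 4 — N22 trips offline.
  N22 sheds 172 MW: no online neighbours, lost.
No further trips.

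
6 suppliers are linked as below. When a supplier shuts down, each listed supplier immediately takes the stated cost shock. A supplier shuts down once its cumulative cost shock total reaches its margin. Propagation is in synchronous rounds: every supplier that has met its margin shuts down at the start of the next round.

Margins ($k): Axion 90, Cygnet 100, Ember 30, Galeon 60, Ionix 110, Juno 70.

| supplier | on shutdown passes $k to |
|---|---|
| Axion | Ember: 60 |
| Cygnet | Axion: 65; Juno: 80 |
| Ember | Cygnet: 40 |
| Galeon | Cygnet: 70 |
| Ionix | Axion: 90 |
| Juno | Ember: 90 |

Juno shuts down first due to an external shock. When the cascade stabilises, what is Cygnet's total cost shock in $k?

Round 1 — Juno shuts down (initial).
  Ember: +90 → 90 ≥ 30
Round 2 — Ember shuts down.
  Cygnet: +40 → 40 < 100
No further shutdowns.

40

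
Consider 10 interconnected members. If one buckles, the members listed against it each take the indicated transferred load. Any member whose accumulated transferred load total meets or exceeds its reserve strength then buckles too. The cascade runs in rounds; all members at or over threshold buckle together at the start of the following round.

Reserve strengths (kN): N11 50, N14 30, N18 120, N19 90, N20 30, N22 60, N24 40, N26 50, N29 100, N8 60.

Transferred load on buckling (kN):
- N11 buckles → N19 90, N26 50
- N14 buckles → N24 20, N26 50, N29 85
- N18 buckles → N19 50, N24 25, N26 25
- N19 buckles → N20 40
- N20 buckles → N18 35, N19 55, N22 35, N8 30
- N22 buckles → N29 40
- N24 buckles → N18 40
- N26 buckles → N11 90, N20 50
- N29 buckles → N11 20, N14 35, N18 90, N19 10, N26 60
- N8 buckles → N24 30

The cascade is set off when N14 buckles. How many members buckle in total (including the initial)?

Round 1 — N14 buckles (initial).
  N24: +20 → 20 < 40
  N26: +50 → 50 ≥ 50
  N29: +85 → 85 < 100
Round 2 — N26 buckles.
  N11: +90 → 90 ≥ 50
  N20: +50 → 50 ≥ 30
Round 3 — N11, N20 buckle.
  N18: +35 → 35 < 120
  N19: +90+55 → 145 ≥ 90
  N22: +35 → 35 < 60
  N8: +30 → 30 < 60
Round 4 — N19 buckles.
No further bucklings.

5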